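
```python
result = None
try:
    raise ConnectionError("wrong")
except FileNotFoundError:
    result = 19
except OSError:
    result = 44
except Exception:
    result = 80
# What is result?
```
44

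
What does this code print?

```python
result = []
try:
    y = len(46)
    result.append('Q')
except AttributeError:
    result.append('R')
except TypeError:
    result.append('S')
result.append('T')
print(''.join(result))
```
ST

TypeError is caught by its specific handler, not AttributeError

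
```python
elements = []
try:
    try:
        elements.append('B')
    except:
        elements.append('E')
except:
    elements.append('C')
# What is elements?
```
['B']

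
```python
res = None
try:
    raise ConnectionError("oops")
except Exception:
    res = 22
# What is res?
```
22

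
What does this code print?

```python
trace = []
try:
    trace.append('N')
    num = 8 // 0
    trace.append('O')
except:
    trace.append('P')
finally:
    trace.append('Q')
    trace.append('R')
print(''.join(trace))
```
NPQR

Code before exception runs, then except, then all of finally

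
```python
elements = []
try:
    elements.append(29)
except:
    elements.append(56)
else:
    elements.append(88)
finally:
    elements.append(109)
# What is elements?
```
[29, 88, 109]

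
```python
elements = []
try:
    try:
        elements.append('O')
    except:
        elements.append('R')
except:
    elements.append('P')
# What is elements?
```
['O']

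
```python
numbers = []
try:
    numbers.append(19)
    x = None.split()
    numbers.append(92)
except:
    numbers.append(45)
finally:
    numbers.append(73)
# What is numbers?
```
[19, 45, 73]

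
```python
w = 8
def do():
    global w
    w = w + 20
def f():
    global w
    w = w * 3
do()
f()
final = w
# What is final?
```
84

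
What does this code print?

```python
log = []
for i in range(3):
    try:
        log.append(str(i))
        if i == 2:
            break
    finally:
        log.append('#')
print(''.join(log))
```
0#1#2#

finally runs even when breaking out of loop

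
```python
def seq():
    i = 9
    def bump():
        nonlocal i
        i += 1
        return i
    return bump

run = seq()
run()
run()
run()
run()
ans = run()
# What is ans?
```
14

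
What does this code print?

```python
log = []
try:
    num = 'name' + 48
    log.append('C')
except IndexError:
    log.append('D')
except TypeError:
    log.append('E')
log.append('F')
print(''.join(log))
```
EF

TypeError is caught by its specific handler, not IndexError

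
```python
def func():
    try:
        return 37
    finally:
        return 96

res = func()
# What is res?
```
96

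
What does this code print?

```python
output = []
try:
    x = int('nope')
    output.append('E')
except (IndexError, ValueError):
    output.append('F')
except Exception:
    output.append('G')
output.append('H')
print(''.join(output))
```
FH

ValueError matches tuple containing it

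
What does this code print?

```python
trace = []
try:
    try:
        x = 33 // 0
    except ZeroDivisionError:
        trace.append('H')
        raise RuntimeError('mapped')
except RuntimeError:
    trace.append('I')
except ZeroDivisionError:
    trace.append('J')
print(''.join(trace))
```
HI

New RuntimeError raised, caught by outer RuntimeError handler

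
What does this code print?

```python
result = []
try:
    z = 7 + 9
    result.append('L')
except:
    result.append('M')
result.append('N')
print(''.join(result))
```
LN

No exception, try block completes normally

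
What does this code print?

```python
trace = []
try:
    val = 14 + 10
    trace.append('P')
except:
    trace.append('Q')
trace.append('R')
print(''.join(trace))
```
PR

No exception, try block completes normally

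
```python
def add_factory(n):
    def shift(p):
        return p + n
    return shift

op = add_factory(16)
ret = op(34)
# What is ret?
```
50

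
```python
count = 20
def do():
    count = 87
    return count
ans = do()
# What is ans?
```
87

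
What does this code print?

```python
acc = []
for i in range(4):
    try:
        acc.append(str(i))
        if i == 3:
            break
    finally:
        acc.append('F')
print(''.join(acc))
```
0F1F2F3F

finally runs even when breaking out of loop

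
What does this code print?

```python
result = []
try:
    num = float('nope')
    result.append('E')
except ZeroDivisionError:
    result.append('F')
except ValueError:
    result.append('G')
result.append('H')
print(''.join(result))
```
GH

ValueError is caught by its specific handler, not ZeroDivisionError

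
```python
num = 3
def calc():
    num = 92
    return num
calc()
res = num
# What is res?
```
3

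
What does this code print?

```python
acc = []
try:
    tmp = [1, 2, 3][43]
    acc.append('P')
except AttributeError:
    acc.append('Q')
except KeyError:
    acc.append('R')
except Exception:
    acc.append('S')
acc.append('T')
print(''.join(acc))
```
ST

IndexError not specifically caught, falls to Exception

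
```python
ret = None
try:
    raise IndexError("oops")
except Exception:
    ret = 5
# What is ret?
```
5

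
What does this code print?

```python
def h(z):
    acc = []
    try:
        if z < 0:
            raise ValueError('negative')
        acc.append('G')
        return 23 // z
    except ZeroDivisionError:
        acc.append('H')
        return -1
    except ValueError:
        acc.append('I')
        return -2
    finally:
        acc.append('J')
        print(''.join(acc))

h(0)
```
GHJ

z=0 causes ZeroDivisionError, caught, finally prints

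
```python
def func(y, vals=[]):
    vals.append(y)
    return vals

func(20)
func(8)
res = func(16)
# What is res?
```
[20, 8, 16]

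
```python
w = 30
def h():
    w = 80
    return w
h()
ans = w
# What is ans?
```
30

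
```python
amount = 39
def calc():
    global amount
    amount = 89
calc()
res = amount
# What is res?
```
89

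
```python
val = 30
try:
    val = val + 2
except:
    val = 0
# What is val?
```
32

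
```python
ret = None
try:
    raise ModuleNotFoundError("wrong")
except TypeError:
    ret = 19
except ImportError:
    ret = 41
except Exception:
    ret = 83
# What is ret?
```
41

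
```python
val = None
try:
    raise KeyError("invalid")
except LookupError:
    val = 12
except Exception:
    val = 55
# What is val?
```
12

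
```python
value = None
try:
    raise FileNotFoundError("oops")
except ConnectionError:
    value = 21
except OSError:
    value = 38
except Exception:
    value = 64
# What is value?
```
38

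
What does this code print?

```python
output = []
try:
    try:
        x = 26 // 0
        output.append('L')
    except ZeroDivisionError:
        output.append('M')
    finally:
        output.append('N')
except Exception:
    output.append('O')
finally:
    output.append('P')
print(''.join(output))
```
MNP

Both finally blocks run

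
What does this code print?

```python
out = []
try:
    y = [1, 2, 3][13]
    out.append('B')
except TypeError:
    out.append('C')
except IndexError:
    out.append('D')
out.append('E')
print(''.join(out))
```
DE

IndexError is caught by its specific handler, not TypeError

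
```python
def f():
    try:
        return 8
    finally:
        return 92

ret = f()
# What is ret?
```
92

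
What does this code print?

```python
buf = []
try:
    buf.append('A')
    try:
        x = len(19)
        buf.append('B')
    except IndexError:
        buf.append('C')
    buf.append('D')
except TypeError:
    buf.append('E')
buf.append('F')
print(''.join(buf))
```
AEF

Inner handler doesn't match, propagates to outer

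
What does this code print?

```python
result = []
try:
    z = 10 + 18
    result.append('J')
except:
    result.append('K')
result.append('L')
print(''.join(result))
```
JL

No exception, try block completes normally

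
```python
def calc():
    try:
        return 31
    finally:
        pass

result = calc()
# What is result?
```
31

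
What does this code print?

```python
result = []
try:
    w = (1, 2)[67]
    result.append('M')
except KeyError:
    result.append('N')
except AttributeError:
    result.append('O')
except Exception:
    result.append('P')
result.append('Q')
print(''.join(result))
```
PQ

IndexError not specifically caught, falls to Exception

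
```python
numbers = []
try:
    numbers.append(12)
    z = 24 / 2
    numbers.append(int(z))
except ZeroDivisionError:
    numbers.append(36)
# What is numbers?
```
[12, 12]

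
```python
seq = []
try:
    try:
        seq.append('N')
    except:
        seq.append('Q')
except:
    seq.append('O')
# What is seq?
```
['N']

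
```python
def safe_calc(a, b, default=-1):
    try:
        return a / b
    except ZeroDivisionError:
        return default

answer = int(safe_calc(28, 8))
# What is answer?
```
3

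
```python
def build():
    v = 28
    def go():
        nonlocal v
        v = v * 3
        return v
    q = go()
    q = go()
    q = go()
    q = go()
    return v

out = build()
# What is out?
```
2268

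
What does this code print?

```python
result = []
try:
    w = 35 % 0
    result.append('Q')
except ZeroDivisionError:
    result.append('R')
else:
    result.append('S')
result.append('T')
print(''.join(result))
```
RT

else block skipped when exception is caught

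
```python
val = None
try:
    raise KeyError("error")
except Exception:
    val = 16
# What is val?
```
16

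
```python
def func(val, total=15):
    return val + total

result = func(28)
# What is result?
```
43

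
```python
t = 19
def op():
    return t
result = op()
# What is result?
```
19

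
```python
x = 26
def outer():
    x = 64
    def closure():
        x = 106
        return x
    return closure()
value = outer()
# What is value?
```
106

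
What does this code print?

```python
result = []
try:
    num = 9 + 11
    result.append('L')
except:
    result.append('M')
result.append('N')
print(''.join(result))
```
LN

No exception, try block completes normally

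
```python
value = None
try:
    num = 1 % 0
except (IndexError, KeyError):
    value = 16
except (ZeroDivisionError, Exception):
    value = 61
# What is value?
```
61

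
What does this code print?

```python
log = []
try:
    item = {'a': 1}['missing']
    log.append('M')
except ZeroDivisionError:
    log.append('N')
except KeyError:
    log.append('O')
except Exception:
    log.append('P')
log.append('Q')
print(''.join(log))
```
OQ

KeyError matches before generic Exception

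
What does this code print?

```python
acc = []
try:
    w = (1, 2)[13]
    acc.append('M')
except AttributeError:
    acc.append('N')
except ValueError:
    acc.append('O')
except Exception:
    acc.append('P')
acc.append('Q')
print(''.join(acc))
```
PQ

IndexError not specifically caught, falls to Exception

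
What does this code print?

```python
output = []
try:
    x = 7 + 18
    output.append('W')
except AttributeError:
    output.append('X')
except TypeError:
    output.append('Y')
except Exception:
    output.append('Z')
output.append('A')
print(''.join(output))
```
WA

No exception, try block completes normally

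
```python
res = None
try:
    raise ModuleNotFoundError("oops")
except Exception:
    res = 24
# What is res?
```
24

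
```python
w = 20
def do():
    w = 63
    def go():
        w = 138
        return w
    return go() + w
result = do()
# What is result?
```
201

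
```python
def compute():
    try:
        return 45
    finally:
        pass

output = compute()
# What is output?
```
45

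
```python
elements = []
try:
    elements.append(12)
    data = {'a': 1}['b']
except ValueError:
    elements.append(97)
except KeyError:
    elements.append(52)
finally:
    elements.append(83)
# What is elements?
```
[12, 52, 83]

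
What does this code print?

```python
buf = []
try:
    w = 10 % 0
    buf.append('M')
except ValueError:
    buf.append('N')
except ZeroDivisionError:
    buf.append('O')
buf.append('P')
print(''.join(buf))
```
OP

ZeroDivisionError is caught by its specific handler, not ValueError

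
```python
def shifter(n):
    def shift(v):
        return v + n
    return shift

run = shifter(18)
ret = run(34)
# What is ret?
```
52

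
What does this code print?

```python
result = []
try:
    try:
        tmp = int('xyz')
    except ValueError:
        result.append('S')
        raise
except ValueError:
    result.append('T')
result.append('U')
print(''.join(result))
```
STU

raise without argument re-raises current exception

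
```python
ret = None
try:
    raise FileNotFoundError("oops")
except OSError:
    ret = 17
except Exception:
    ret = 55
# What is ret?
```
17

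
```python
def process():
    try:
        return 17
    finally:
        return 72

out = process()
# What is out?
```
72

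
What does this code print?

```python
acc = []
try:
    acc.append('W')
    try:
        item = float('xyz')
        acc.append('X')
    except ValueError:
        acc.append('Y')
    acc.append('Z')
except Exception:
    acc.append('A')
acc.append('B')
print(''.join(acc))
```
WYZB

Inner exception caught by inner handler, outer continues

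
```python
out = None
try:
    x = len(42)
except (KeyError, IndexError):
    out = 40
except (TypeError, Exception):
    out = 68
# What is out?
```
68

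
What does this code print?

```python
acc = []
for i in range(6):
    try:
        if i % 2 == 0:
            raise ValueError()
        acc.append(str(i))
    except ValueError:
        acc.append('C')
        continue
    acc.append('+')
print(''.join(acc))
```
C1+C3+C5+

continue in except skips rest of loop body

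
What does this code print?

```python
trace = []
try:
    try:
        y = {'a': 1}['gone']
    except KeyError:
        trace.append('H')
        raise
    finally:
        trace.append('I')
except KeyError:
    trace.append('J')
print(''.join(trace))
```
HIJ

finally runs before re-raised exception propagates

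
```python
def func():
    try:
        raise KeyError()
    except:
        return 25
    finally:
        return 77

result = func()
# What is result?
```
77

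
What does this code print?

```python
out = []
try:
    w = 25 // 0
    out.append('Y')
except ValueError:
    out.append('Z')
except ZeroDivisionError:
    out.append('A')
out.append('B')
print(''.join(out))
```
AB

ZeroDivisionError is caught by its specific handler, not ValueError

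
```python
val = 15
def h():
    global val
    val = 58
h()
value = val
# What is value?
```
58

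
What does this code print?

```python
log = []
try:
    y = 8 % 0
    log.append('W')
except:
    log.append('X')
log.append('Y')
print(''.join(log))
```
XY

Exception raised in try, caught by bare except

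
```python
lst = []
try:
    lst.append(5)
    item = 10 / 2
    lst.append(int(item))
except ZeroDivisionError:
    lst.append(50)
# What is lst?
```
[5, 5]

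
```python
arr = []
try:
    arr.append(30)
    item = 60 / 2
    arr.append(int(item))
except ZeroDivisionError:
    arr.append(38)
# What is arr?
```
[30, 30]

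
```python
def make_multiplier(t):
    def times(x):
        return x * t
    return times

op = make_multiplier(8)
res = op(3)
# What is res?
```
24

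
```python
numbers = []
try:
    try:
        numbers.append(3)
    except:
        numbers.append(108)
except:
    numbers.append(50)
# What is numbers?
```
[3]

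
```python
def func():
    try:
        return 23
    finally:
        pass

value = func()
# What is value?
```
23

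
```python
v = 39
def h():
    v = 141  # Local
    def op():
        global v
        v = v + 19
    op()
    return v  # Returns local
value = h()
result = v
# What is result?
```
58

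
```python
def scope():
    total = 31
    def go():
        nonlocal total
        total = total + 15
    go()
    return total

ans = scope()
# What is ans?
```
46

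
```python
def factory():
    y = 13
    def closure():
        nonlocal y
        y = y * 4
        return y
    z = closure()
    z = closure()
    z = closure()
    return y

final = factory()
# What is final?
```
832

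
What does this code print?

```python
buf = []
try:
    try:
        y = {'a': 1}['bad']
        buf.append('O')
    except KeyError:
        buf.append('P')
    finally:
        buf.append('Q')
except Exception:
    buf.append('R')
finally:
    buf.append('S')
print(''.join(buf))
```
PQS

Both finally blocks run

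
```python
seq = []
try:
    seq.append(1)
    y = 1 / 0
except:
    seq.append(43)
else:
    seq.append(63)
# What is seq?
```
[1, 43]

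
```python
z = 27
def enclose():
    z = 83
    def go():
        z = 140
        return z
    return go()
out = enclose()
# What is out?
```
140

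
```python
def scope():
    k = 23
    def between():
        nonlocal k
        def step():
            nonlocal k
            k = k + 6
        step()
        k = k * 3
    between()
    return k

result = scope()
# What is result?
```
87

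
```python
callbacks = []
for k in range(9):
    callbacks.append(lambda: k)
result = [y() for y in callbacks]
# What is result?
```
[8, 8, 8, 8, 8, 8, 8, 8, 8]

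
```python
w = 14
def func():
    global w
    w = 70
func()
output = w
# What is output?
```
70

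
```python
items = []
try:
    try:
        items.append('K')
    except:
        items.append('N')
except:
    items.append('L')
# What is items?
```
['K']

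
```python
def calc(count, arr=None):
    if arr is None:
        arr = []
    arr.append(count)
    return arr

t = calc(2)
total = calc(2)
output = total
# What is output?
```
[2]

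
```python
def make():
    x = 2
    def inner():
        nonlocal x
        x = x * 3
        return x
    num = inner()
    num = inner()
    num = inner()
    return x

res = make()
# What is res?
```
54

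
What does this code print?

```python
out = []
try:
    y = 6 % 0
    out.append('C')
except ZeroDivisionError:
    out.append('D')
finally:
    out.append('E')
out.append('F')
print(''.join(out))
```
DEF

finally always runs, even after exception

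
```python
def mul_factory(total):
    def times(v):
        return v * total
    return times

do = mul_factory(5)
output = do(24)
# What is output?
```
120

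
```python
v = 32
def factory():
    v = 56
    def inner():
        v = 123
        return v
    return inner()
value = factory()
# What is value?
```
123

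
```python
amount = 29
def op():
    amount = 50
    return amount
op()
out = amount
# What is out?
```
29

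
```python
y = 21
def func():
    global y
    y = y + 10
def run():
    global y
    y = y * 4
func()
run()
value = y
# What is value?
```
124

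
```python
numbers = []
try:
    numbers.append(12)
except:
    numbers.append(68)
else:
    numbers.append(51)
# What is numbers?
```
[12, 51]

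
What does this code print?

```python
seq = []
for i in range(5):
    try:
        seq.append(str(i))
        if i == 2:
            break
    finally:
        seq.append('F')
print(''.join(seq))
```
0F1F2F

finally runs even when breaking out of loop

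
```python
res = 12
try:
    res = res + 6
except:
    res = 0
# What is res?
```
18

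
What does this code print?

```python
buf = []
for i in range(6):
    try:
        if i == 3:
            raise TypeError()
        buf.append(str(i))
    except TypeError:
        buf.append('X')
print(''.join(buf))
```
012X45

Exception on i=3 caught, loop continues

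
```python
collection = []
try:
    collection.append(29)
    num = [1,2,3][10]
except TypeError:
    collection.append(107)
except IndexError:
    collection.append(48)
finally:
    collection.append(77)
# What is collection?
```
[29, 48, 77]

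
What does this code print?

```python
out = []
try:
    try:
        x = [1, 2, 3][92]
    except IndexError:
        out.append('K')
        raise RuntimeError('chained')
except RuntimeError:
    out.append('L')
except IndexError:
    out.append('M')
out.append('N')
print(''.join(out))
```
KLN

RuntimeError raised and caught, original IndexError not re-raised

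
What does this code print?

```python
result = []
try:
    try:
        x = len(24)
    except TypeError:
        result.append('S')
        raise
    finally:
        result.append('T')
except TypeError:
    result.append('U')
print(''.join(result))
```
STU

finally runs before re-raised exception propagates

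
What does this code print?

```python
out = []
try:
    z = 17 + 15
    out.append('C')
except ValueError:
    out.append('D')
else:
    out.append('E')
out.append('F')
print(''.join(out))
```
CEF

else block runs when no exception occurs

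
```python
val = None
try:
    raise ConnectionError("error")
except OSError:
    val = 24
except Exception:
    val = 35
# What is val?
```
24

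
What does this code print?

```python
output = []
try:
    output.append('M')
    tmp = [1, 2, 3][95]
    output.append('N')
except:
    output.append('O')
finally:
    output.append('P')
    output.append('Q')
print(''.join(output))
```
MOPQ

Code before exception runs, then except, then all of finally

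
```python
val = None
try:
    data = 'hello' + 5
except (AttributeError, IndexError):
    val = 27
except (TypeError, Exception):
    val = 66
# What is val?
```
66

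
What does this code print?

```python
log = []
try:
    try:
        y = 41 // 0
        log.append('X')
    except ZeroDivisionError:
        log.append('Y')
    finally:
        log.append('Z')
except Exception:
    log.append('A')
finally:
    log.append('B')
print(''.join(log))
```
YZB

Both finally blocks run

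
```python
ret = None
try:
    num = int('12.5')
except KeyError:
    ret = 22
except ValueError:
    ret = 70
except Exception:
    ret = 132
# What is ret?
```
70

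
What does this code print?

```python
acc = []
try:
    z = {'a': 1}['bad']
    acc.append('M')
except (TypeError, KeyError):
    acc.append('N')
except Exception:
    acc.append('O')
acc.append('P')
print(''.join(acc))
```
NP

KeyError matches tuple containing it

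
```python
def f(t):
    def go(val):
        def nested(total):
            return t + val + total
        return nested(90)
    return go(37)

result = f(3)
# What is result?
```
130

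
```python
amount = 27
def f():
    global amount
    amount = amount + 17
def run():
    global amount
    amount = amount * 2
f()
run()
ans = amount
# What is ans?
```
88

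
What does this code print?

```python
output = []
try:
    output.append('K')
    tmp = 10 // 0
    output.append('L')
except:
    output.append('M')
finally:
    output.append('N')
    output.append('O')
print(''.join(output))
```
KMNO

Code before exception runs, then except, then all of finally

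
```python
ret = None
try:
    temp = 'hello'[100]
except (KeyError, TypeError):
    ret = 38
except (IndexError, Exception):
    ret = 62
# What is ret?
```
62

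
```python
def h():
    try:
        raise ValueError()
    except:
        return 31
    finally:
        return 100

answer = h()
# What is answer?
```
100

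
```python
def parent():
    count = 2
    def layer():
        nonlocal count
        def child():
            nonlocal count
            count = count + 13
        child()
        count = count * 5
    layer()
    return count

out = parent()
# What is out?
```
75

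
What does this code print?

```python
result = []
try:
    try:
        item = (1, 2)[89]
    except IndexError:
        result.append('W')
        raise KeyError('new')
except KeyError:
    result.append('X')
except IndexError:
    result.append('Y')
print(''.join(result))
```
WX

New KeyError raised, caught by outer KeyError handler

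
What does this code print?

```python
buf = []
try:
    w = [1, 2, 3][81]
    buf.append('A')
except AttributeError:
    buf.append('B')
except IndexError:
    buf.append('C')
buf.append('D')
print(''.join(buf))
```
CD

IndexError is caught by its specific handler, not AttributeError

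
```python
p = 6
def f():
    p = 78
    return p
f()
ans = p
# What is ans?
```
6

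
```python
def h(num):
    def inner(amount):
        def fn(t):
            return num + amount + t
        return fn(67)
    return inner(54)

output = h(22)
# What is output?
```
143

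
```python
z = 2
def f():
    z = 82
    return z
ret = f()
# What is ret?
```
82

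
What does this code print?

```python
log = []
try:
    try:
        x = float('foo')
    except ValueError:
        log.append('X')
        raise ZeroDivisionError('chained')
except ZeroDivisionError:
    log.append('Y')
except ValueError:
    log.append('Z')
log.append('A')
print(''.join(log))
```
XYA

ZeroDivisionError raised and caught, original ValueError not re-raised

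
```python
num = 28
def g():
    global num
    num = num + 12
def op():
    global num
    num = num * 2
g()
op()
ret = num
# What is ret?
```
80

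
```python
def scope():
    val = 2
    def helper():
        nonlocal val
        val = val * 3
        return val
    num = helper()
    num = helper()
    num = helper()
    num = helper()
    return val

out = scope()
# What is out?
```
162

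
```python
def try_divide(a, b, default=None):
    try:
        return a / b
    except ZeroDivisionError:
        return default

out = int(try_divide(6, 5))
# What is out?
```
1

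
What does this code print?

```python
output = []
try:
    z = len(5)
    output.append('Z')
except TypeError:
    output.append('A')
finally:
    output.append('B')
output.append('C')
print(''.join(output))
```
ABC

finally always runs, even after exception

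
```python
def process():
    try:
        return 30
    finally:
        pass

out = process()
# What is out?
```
30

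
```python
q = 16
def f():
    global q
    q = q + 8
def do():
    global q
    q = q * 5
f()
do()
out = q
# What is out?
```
120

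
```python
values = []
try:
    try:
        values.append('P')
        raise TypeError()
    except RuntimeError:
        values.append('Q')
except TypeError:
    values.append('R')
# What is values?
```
['P', 'R']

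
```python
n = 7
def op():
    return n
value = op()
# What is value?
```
7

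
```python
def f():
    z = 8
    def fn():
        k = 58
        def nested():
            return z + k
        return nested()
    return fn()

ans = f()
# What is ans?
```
66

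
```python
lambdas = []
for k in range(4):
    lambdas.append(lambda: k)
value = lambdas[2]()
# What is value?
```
3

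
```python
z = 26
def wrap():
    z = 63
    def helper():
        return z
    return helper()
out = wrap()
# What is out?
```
63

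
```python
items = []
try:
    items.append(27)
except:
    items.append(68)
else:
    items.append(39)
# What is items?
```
[27, 39]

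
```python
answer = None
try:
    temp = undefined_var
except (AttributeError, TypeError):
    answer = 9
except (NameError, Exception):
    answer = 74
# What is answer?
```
74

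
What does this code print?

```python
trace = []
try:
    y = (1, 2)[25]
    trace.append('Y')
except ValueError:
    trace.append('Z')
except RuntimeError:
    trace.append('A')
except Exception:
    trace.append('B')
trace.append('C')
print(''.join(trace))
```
BC

IndexError not specifically caught, falls to Exception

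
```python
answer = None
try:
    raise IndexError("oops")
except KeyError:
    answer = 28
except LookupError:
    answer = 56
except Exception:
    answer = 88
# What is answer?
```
56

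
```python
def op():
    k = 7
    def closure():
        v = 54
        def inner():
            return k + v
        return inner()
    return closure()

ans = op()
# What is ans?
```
61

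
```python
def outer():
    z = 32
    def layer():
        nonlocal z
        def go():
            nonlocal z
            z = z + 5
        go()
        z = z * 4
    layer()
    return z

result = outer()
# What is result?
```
148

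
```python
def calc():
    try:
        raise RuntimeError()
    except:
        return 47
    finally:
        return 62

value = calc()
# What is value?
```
62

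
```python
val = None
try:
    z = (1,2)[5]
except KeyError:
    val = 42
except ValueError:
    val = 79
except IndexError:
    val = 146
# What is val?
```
146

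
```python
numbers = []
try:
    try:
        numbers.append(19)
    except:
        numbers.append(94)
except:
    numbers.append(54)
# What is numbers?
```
[19]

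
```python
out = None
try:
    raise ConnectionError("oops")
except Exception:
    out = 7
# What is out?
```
7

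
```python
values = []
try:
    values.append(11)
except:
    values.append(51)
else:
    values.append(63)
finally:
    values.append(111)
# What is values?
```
[11, 63, 111]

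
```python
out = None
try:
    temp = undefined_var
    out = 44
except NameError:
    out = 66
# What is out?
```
66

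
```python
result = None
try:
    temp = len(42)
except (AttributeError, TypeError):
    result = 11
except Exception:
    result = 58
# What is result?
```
11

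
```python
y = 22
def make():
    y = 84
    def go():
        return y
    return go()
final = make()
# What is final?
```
84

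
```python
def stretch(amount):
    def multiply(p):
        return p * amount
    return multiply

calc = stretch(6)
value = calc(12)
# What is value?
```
72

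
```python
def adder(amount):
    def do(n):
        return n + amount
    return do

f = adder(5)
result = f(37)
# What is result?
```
42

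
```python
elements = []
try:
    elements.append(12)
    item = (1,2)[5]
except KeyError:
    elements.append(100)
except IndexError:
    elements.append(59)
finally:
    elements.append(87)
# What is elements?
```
[12, 59, 87]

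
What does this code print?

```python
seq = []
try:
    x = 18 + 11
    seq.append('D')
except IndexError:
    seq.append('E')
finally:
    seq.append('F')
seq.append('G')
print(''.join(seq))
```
DFG

finally runs after normal execution too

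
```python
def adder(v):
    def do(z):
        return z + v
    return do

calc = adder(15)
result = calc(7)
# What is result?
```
22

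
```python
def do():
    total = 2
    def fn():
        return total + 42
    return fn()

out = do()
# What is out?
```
44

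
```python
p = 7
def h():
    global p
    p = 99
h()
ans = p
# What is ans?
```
99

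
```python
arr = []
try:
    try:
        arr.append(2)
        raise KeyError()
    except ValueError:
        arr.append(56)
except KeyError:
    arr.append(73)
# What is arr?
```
[2, 73]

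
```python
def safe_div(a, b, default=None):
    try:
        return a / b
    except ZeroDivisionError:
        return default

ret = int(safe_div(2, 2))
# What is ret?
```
1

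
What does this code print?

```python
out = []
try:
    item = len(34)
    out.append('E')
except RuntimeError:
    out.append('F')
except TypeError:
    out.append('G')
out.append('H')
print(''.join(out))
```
GH

TypeError is caught by its specific handler, not RuntimeError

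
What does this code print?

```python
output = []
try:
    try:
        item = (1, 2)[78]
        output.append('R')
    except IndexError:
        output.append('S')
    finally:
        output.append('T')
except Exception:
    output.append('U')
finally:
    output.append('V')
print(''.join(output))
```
STV

Both finally blocks run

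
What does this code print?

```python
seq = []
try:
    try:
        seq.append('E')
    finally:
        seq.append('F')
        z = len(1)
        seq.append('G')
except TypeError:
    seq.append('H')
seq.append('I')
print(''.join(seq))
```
EFHI

Exception in inner finally caught by outer except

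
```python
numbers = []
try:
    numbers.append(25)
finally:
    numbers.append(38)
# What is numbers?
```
[25, 38]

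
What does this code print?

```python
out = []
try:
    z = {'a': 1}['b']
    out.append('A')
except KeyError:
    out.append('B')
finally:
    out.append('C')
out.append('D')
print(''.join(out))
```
BCD

finally always runs, even after exception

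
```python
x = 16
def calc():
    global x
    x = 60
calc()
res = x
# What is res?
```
60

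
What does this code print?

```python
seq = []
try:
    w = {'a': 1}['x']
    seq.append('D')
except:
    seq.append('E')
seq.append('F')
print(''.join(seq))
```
EF

Exception raised in try, caught by bare except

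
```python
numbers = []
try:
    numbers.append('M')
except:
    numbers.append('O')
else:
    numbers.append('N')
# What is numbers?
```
['M', 'N']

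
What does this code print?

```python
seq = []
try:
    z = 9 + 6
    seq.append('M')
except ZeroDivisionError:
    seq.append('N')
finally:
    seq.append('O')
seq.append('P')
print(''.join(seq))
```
MOP

finally runs after normal execution too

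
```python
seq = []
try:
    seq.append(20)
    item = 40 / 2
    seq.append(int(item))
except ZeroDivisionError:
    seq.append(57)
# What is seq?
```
[20, 20]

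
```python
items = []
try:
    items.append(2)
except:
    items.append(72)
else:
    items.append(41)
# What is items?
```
[2, 41]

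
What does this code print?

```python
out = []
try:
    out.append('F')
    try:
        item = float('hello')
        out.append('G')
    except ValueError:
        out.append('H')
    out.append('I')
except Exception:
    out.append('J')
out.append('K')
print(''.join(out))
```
FHIK

Inner exception caught by inner handler, outer continues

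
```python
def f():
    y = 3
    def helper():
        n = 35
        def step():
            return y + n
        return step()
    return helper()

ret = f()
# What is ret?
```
38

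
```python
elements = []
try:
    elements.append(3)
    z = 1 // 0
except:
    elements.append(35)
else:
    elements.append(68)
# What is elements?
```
[3, 35]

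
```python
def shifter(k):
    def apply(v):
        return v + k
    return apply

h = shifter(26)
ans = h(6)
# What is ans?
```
32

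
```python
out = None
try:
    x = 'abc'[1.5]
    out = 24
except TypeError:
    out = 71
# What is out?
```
71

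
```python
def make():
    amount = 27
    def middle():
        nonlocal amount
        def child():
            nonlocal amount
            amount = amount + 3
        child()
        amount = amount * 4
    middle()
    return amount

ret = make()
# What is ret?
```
120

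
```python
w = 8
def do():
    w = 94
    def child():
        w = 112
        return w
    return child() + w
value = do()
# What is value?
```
206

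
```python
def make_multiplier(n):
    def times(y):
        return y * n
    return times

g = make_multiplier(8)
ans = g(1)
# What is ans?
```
8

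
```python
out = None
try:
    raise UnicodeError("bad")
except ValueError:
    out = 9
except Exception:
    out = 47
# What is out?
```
9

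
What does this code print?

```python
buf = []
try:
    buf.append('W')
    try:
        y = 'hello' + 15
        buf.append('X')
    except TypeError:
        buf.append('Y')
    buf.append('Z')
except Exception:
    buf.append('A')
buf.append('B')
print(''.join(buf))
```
WYZB

Inner exception caught by inner handler, outer continues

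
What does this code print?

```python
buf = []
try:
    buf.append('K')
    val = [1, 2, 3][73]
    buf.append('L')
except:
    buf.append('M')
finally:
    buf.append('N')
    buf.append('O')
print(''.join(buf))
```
KMNO

Code before exception runs, then except, then all of finally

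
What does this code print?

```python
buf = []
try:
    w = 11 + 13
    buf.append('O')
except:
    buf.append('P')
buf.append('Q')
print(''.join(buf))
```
OQ

No exception, try block completes normally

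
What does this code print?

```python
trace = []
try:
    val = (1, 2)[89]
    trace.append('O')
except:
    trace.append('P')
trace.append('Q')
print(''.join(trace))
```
PQ

Exception raised in try, caught by bare except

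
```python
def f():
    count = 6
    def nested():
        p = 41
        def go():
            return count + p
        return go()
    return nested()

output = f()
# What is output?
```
47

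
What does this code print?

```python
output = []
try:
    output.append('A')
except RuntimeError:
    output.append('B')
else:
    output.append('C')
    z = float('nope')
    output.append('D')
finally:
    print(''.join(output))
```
AC

Try succeeds, else appends 'C', ValueError in else is uncaught, finally prints before exception propagates ('D' never appended)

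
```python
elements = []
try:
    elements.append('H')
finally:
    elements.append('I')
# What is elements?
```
['H', 'I']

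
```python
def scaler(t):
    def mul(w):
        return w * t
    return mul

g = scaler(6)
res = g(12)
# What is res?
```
72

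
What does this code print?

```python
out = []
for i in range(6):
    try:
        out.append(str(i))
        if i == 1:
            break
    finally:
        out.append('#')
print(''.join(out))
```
0#1#

finally runs even when breaking out of loop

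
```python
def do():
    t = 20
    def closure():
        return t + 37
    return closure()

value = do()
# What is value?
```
57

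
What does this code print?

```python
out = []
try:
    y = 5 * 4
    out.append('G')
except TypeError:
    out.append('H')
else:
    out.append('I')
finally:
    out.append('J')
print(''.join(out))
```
GIJ

else runs before finally when no exception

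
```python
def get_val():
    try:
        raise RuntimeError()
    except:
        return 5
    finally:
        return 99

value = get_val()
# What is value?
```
99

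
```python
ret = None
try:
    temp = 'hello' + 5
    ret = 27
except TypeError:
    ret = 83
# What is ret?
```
83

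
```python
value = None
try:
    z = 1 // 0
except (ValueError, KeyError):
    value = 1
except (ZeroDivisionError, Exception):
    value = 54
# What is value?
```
54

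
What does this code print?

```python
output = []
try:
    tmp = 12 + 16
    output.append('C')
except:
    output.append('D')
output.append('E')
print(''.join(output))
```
CE

No exception, try block completes normally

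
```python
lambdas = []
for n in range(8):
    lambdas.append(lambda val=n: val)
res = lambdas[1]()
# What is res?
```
1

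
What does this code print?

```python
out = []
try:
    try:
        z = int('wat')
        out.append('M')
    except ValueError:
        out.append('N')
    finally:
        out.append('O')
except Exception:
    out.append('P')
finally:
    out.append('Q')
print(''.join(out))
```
NOQ

Both finally blocks run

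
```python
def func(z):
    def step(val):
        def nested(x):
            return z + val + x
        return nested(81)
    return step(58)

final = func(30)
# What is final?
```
169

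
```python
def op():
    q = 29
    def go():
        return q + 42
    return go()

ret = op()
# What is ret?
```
71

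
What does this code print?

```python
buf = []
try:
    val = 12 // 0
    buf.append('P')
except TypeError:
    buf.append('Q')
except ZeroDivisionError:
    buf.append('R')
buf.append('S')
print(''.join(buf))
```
RS

ZeroDivisionError is caught by its specific handler, not TypeError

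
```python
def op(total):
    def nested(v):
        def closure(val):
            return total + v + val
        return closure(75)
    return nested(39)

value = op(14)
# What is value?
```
128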